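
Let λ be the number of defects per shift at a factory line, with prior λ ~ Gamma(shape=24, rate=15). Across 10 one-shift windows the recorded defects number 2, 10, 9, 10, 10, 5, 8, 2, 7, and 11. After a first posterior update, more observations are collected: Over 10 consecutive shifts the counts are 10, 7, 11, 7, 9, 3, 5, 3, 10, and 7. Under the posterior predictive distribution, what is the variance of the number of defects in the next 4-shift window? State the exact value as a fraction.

Total count: 2 + 10 + 9 + 10 + 10 + 5 + 8 + 2 + 7 + 11 = 74.
Total exposure: 10 shifts.
After the first batch: Gamma(24 + 74, 15 + 10) = Gamma(98, 25).
Total count: 10 + 7 + 11 + 7 + 9 + 3 + 5 + 3 + 10 + 7 = 72.
Total exposure: 10 shifts.
After the second batch: Gamma(98 + 72, 25 + 10) = Gamma(170, 35).
The posterior predictive for a window of length T is Negative Binomial with variance T·α'·(β'+T)/β'² = 4·170·39/1225 = 5304/245.

5304/245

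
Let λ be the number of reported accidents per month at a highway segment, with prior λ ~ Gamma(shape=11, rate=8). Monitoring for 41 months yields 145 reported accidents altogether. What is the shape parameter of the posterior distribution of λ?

156

Total count 145 over total exposure 41 months.
By Gamma–Poisson conjugacy, the posterior is Gamma(α + Σx, β + Σt) = Gamma(11 + 145, 8 + 41) = Gamma(156, 49).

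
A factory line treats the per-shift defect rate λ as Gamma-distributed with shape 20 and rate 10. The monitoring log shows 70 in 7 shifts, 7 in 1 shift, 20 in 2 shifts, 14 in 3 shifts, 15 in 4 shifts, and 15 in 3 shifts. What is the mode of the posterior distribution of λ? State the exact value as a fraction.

16/3

Total count: 70 + 7 + 20 + 14 + 15 + 15 = 141.
Total exposure: 7 + 1 + 2 + 3 + 4 + 3 = 20 shifts.
Conjugate update: add total count to the shape and total exposure to the rate, giving Gamma(161, 30).
Posterior mode = (α'−1)/β' = 160/30 = 16/3.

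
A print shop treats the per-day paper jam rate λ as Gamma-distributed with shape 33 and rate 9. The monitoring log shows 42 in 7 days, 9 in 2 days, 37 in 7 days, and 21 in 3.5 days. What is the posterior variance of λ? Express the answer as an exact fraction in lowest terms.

Total count: 42 + 9 + 37 + 21 = 109.
Total exposure: 7 + 2 + 7 + 3.5 = 19.5 days.
Posterior: α' = 33 + 109 = 142, β' = 9 + 19.5 = 57/2.
Posterior variance = α'/β'² = 142/(3249/4) = 568/3249.

568/3249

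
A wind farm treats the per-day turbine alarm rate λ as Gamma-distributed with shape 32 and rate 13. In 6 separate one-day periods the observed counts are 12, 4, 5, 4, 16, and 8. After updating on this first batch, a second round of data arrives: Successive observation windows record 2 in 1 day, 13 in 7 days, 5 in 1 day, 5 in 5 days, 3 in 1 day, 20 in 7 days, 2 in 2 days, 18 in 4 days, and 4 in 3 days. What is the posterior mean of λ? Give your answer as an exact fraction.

Total count: 12 + 4 + 5 + 4 + 16 + 8 = 49.
Total exposure: 6 days.
After the first batch: Gamma(32 + 49, 13 + 6) = Gamma(81, 19).
Total count: 2 + 13 + 5 + 5 + 3 + 20 + 2 + 18 + 4 = 72.
Total exposure: 1 + 7 + 1 + 5 + 1 + 7 + 2 + 4 + 3 = 31 days.
After the second batch: Gamma(81 + 72, 19 + 31) = Gamma(153, 50).
Posterior mean = α'/β' = 153/50.

153/50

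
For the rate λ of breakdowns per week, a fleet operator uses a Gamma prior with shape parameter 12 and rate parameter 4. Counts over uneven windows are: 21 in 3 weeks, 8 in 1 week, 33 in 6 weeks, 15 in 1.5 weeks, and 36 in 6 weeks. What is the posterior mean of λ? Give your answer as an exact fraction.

Total count: 21 + 8 + 33 + 15 + 36 = 113.
Total exposure: 3 + 1 + 6 + 1.5 + 6 = 17.5 weeks.
The Gamma prior is conjugate for the Poisson rate, so λ | data ~ Gamma(12+113, 4+17.5) = Gamma(125, 43/2).
Posterior mean = α'/β' = 125/(43/2) = 250/43.

250/43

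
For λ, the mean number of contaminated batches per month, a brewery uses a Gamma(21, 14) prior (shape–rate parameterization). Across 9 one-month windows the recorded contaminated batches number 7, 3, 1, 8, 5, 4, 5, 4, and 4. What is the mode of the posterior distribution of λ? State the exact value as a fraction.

Total count: 7 + 3 + 1 + 8 + 5 + 4 + 5 + 4 + 4 = 41.
Total exposure: 9 months.
The Gamma prior is conjugate for the Poisson rate, so λ | data ~ Gamma(21+41, 14+9) = Gamma(62, 23).
Posterior mode = (α'−1)/β' = 61/23.

61/23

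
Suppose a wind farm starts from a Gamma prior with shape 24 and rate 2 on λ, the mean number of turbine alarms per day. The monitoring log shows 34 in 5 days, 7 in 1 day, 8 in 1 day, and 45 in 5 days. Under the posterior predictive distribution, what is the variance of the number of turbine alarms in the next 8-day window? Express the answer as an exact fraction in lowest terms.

5192/49

Total count: 34 + 7 + 8 + 45 = 94.
Total exposure: 5 + 1 + 1 + 5 = 12 days.
Conjugate update: add total count to the shape and total exposure to the rate, giving Gamma(118, 14).
The posterior predictive for a window of length T is Negative Binomial with variance T·α'·(β'+T)/β'² = 8·118·22/196 = 5192/49.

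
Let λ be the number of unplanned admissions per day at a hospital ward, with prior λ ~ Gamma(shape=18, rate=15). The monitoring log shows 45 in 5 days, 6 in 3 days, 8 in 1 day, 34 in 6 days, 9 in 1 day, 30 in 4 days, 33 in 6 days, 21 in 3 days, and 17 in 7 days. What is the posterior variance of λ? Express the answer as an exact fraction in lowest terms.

Total count: 45 + 6 + 8 + 34 + 9 + 30 + 33 + 21 + 17 = 203.
Total exposure: 5 + 3 + 1 + 6 + 1 + 4 + 6 + 3 + 7 = 36 days.
Gamma(α, β) with Poisson data over total exposure Σt gives posterior Gamma(α+Σx, β+Σt) = Gamma(221, 51).
Posterior variance = α'/β'² = 221/2601 = 13/153.

13/153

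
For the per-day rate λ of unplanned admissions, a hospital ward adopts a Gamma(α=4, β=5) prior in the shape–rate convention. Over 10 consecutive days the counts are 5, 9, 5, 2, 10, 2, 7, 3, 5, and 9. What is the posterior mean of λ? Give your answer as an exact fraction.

61/15

Total count: 5 + 9 + 5 + 2 + 10 + 2 + 7 + 3 + 5 + 9 = 57.
Total exposure: 10 days.
Posterior: α' = 4 + 57 = 61, β' = 5 + 10 = 15.
Posterior mean = α'/β' = 61/15.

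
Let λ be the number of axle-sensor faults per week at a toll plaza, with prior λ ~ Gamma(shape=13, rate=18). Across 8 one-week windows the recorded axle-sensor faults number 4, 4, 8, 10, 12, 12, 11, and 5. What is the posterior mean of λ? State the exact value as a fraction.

79/26

Total count: 4 + 4 + 8 + 10 + 12 + 12 + 11 + 5 = 66.
Total exposure: 8 weeks.
The Gamma prior is conjugate for the Poisson rate, so λ | data ~ Gamma(13+66, 18+8) = Gamma(79, 26).
Posterior mean = α'/β' = 79/26.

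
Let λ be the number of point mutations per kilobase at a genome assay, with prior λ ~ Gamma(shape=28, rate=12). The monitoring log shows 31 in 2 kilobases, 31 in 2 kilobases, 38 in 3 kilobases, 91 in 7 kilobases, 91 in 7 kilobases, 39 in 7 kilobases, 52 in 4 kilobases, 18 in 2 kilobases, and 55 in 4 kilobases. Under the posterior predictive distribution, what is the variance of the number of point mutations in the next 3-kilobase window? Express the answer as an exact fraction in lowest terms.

Total count: 31 + 31 + 38 + 91 + 91 + 39 + 52 + 18 + 55 = 446.
Total exposure: 2 + 2 + 3 + 7 + 7 + 7 + 4 + 2 + 4 = 38 kilobases.
Conjugate update: add total count to the shape and total exposure to the rate, giving Gamma(474, 50).
The posterior predictive for a window of length T is Negative Binomial with variance T·α'·(β'+T)/β'² = 3·474·53/2500 = 37683/1250.

37683/1250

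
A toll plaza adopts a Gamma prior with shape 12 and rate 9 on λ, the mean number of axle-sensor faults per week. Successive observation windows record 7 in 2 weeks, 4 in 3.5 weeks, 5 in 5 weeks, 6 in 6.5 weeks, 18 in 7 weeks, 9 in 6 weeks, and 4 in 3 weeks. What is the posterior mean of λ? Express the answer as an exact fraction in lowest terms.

Total count: 7 + 4 + 5 + 6 + 18 + 9 + 4 = 53.
Total exposure: 2 + 3.5 + 5 + 6.5 + 7 + 6 + 3 = 33 weeks.
Conjugate update: add total count to the shape and total exposure to the rate, giving Gamma(65, 42).
Posterior mean = α'/β' = 65/42.

65/42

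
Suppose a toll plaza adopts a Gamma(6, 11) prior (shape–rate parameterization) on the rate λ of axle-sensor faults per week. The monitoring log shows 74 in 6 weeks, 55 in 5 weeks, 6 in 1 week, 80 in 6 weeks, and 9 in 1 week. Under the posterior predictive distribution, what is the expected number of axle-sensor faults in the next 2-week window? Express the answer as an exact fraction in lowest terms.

Total count: 74 + 55 + 6 + 80 + 9 = 224.
Total exposure: 6 + 5 + 1 + 6 + 1 = 19 weeks.
The Gamma prior is conjugate for the Poisson rate, so λ | data ~ Gamma(6+224, 11+19) = Gamma(230, 30).
Predictive mean over a 2-week window = T·E[λ|data] = 2·230/30 = 46/3.

46/3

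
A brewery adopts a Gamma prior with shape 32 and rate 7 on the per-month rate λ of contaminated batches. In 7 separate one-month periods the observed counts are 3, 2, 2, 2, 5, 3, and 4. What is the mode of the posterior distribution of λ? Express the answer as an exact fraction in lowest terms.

Total count: 3 + 2 + 2 + 2 + 5 + 3 + 4 = 21.
Total exposure: 7 months.
By Gamma–Poisson conjugacy, the posterior is Gamma(α + Σx, β + Σt) = Gamma(32 + 21, 7 + 7) = Gamma(53, 14).
Posterior mode = (α'−1)/β' = 52/14 = 26/7.

26/7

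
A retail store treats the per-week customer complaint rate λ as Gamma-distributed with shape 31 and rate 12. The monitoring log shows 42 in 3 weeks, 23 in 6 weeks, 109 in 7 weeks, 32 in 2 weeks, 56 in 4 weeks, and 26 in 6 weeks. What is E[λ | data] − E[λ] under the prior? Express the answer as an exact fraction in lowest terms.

647/120

Total count: 42 + 23 + 109 + 32 + 56 + 26 = 288.
Total exposure: 3 + 6 + 7 + 2 + 4 + 6 = 28 weeks.
Gamma(α, β) with Poisson data over total exposure Σt gives posterior Gamma(α+Σx, β+Σt) = Gamma(319, 40).
Posterior mean = 319/40 = 319/40; prior mean = 31/12 = 31/12. Difference = 319/40 − 31/12 = 647/120.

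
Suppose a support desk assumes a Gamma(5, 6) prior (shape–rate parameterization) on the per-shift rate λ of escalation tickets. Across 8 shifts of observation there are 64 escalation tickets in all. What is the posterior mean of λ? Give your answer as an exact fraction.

69/14

Total count 64 over total exposure 8 shifts.
Conjugate update: add total count to the shape and total exposure to the rate, giving Gamma(69, 14).
Posterior mean = α'/β' = 69/14.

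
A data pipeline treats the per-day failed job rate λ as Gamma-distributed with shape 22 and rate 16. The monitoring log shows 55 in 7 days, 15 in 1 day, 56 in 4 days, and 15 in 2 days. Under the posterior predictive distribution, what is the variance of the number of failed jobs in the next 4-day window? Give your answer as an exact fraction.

5542/225

Total count: 55 + 15 + 56 + 15 = 141.
Total exposure: 7 + 1 + 4 + 2 = 14 days.
The Gamma prior is conjugate for the Poisson rate, so λ | data ~ Gamma(22+141, 16+14) = Gamma(163, 30).
The posterior predictive for a window of length T is Negative Binomial with variance T·α'·(β'+T)/β'² = 4·163·34/900 = 5542/225.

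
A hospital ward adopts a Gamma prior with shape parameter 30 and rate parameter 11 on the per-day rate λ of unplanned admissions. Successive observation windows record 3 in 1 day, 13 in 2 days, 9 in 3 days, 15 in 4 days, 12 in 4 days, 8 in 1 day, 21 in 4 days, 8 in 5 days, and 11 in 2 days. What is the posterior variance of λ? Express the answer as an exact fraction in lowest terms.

Total count: 3 + 13 + 9 + 15 + 12 + 8 + 21 + 8 + 11 = 100.
Total exposure: 1 + 2 + 3 + 4 + 4 + 1 + 4 + 5 + 2 = 26 days.
Conjugate update: add total count to the shape and total exposure to the rate, giving Gamma(130, 37).
Posterior variance = α'/β'² = 130/1369.

130/1369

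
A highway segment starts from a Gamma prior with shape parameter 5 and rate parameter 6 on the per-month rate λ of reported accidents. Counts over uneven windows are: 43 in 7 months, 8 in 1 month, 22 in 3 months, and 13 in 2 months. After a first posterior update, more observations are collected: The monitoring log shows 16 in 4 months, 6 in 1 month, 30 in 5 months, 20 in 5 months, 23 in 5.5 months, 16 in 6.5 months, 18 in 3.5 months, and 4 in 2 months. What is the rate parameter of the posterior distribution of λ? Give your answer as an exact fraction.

103/2

Total count: 43 + 8 + 22 + 13 = 86.
Total exposure: 7 + 1 + 3 + 2 = 13 months.
After the first batch: Gamma(5 + 86, 6 + 13) = Gamma(91, 19).
Total count: 16 + 6 + 30 + 20 + 23 + 16 + 18 + 4 = 133.
Total exposure: 4 + 1 + 5 + 5 + 5.5 + 6.5 + 3.5 + 2 = 32.5 months.
After the second batch: Gamma(91 + 133, 19 + 32.5) = Gamma(224, 103/2).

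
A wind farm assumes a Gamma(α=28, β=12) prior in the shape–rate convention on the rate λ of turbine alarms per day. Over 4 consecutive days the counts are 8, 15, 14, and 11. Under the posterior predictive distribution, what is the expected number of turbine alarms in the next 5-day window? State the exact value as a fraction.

Total count: 8 + 15 + 14 + 11 = 48.
Total exposure: 4 days.
Conjugate update: add total count to the shape and total exposure to the rate, giving Gamma(76, 16).
Predictive mean over a 5-day window = T·E[λ|data] = 5·76/16 = 95/4.

95/4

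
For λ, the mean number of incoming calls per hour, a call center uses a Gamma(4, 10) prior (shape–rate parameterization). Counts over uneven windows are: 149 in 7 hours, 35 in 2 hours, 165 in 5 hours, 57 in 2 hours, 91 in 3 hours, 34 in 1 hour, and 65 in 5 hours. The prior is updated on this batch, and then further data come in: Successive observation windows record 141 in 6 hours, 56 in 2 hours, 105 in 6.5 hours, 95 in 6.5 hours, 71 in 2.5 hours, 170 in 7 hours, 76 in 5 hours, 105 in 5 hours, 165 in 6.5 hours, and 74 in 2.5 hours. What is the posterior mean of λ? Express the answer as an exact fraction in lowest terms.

3316/169

Total count: 149 + 35 + 165 + 57 + 91 + 34 + 65 = 596.
Total exposure: 7 + 2 + 5 + 2 + 3 + 1 + 5 = 25 hours.
After the first batch: Gamma(4 + 596, 10 + 25) = Gamma(600, 35).
Total count: 141 + 56 + 105 + 95 + 71 + 170 + 76 + 105 + 165 + 74 = 1058.
Total exposure: 6 + 2 + 6.5 + 6.5 + 2.5 + 7 + 5 + 5 + 6.5 + 2.5 = 49.5 hours.
After the second batch: Gamma(600 + 1058, 35 + 49.5) = Gamma(1658, 169/2).
Posterior mean = α'/β' = 1658/(169/2) = 3316/169.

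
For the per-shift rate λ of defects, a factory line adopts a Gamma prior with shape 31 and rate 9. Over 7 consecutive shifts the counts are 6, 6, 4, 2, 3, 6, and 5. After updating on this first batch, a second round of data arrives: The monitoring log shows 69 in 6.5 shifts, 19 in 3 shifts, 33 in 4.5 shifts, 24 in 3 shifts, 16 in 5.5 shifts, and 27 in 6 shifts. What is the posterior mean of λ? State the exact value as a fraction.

502/89

Total count: 6 + 6 + 4 + 2 + 3 + 6 + 5 = 32.
Total exposure: 7 shifts.
After the first batch: Gamma(31 + 32, 9 + 7) = Gamma(63, 16).
Total count: 69 + 19 + 33 + 24 + 16 + 27 = 188.
Total exposure: 6.5 + 3 + 4.5 + 3 + 5.5 + 6 = 28.5 shifts.
After the second batch: Gamma(63 + 188, 16 + 28.5) = Gamma(251, 89/2).
Posterior mean = α'/β' = 251/(89/2) = 502/89.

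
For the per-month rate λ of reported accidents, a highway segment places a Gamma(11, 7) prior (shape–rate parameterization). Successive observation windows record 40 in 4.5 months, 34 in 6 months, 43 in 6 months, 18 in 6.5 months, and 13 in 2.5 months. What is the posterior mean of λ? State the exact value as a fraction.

318/65

Total count: 40 + 34 + 43 + 18 + 13 = 148.
Total exposure: 4.5 + 6 + 6 + 6.5 + 2.5 = 25.5 months.
Conjugate update: add total count to the shape and total exposure to the rate, giving Gamma(159, 65/2).
Posterior mean = α'/β' = 159/(65/2) = 318/65.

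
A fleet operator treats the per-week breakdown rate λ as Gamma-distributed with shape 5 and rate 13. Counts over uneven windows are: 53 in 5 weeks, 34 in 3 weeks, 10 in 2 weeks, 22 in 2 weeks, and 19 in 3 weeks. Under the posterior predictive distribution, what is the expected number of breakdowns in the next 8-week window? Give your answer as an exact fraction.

286/7

Total count: 53 + 34 + 10 + 22 + 19 = 138.
Total exposure: 5 + 3 + 2 + 2 + 3 = 15 weeks.
Gamma(α, β) with Poisson data over total exposure Σt gives posterior Gamma(α+Σx, β+Σt) = Gamma(143, 28).
Predictive mean over an 8-week window = T·E[λ|data] = 8·143/28 = 286/7.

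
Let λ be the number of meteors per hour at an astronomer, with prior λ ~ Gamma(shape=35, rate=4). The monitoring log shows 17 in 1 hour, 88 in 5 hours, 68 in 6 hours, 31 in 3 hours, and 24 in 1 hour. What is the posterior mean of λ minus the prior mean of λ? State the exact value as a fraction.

22/5

Total count: 17 + 88 + 68 + 31 + 24 = 228.
Total exposure: 1 + 5 + 6 + 3 + 1 = 16 hours.
By Gamma–Poisson conjugacy, the posterior is Gamma(α + Σx, β + Σt) = Gamma(35 + 228, 4 + 16) = Gamma(263, 20).
Posterior mean = 263/20 = 263/20; prior mean = 35/4 = 35/4. Difference = 263/20 − 35/4 = 22/5.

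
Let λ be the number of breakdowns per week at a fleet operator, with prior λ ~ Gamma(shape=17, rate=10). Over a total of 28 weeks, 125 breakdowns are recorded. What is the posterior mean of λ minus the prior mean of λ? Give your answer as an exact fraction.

Total count 125 over total exposure 28 weeks.
Conjugate update: add total count to the shape and total exposure to the rate, giving Gamma(142, 38).
Posterior mean = 142/38 = 71/19; prior mean = 17/10 = 17/10. Difference = 71/19 − 17/10 = 387/190.

387/190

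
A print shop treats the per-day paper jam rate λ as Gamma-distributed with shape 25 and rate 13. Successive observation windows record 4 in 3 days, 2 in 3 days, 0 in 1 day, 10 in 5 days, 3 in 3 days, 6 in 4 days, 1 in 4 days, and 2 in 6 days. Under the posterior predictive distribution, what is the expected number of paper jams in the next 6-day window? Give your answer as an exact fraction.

Total count: 4 + 2 + 0 + 10 + 3 + 6 + 1 + 2 = 28.
Total exposure: 3 + 3 + 1 + 5 + 3 + 4 + 4 + 6 = 29 days.
Posterior: α' = 25 + 28 = 53, β' = 13 + 29 = 42.
Predictive mean over a 6-day window = T·E[λ|data] = 6·53/42 = 53/7.

53/7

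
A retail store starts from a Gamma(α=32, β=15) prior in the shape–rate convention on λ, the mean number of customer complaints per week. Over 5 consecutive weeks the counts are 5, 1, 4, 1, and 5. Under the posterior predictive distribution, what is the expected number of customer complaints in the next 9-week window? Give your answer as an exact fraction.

Total count: 5 + 1 + 4 + 1 + 5 = 16.
Total exposure: 5 weeks.
Gamma(α, β) with Poisson data over total exposure Σt gives posterior Gamma(α+Σx, β+Σt) = Gamma(48, 20).
Predictive mean over a 9-week window = T·E[λ|data] = 9·48/20 = 108/5.

108/5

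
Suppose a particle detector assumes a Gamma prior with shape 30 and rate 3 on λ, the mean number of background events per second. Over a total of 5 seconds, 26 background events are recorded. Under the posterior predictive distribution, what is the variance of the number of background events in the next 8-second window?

Total count 26 over total exposure 5 seconds.
The Gamma prior is conjugate for the Poisson rate, so λ | data ~ Gamma(30+26, 3+5) = Gamma(56, 8).
The posterior predictive for a window of length T is Negative Binomial with variance T·α'·(β'+T)/β'² = 8·56·16/64 = 112.

112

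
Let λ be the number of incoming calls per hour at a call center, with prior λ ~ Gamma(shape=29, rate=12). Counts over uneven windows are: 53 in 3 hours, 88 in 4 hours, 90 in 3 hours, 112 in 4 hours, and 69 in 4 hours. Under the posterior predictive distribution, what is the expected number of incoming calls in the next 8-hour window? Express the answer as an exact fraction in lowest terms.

Total count: 53 + 88 + 90 + 112 + 69 = 412.
Total exposure: 3 + 4 + 3 + 4 + 4 = 18 hours.
Conjugate update: add total count to the shape and total exposure to the rate, giving Gamma(441, 30).
Predictive mean over an 8-hour window = T·E[λ|data] = 8·441/30 = 588/5.

588/5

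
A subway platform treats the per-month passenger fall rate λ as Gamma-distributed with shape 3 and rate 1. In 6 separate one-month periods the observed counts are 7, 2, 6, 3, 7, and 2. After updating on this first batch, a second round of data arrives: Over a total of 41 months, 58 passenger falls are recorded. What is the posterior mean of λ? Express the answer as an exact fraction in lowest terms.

Total count: 7 + 2 + 6 + 3 + 7 + 2 = 27.
Total exposure: 6 months.
After the first batch: Gamma(3 + 27, 1 + 6) = Gamma(30, 7).
Total count 58 over total exposure 41 months.
After the second batch: Gamma(30 + 58, 7 + 41) = Gamma(88, 48).
Posterior mean = α'/β' = 88/48 = 11/6.

11/6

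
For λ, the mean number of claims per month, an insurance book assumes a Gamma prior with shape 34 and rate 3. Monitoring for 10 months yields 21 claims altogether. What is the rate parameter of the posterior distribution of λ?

Total count 21 over total exposure 10 months.
Gamma(α, β) with Poisson data over total exposure Σt gives posterior Gamma(α+Σx, β+Σt) = Gamma(55, 13).

13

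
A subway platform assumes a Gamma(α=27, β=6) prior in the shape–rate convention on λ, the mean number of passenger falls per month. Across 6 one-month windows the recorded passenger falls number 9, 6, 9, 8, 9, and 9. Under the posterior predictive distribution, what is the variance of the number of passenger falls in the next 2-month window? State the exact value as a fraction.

539/36

Total count: 9 + 6 + 9 + 8 + 9 + 9 = 50.
Total exposure: 6 months.
Posterior: α' = 27 + 50 = 77, β' = 6 + 6 = 12.
The posterior predictive for a window of length T is Negative Binomial with variance T·α'·(β'+T)/β'² = 2·77·14/144 = 539/36.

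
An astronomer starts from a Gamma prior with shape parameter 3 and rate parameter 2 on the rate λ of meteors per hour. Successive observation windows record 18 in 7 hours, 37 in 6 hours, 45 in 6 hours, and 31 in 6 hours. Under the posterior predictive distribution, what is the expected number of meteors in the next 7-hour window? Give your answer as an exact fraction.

938/27

Total count: 18 + 37 + 45 + 31 = 131.
Total exposure: 7 + 6 + 6 + 6 = 25 hours.
By Gamma–Poisson conjugacy, the posterior is Gamma(α + Σx, β + Σt) = Gamma(3 + 131, 2 + 25) = Gamma(134, 27).
Predictive mean over a 7-hour window = T·E[λ|data] = 7·134/27 = 938/27.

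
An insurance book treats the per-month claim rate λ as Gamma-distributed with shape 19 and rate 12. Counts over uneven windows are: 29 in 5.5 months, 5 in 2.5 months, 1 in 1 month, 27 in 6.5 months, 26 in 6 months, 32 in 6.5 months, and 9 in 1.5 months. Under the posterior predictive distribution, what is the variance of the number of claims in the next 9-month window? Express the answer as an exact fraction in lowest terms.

Total count: 29 + 5 + 1 + 27 + 26 + 32 + 9 = 129.
Total exposure: 5.5 + 2.5 + 1 + 6.5 + 6 + 6.5 + 1.5 = 29.5 months.
Posterior: α' = 19 + 129 = 148, β' = 12 + 29.5 = 83/2.
The posterior predictive for a window of length T is Negative Binomial with variance T·α'·(β'+T)/β'² = 9·148·(101/2)/(6889/4) = 269064/6889.

269064/6889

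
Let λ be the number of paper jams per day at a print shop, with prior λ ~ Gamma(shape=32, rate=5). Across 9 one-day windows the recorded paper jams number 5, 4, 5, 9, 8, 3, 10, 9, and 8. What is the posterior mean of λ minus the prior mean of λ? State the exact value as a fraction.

Total count: 5 + 4 + 5 + 9 + 8 + 3 + 10 + 9 + 8 = 61.
Total exposure: 9 days.
By Gamma–Poisson conjugacy, the posterior is Gamma(α + Σx, β + Σt) = Gamma(32 + 61, 5 + 9) = Gamma(93, 14).
Posterior mean = 93/14 = 93/14; prior mean = 32/5 = 32/5. Difference = 93/14 − 32/5 = 17/70.

17/70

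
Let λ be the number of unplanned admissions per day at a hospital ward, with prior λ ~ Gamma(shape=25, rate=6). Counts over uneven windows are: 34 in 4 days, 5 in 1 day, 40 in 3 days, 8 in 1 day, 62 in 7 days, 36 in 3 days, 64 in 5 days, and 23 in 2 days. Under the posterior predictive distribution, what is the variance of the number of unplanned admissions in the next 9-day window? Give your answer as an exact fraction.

109593/1024

Total count: 34 + 5 + 40 + 8 + 62 + 36 + 64 + 23 = 272.
Total exposure: 4 + 1 + 3 + 1 + 7 + 3 + 5 + 2 = 26 days.
Posterior: α' = 25 + 272 = 297, β' = 6 + 26 = 32.
The posterior predictive for a window of length T is Negative Binomial with variance T·α'·(β'+T)/β'² = 9·297·41/1024 = 109593/1024.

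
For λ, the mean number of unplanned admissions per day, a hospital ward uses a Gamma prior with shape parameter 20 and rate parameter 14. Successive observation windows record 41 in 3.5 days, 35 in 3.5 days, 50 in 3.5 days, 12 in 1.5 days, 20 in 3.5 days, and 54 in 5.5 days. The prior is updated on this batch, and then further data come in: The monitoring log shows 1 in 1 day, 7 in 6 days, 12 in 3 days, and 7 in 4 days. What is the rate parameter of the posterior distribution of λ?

Total count: 41 + 35 + 50 + 12 + 20 + 54 = 212.
Total exposure: 3.5 + 3.5 + 3.5 + 1.5 + 3.5 + 5.5 = 21 days.
After the first batch: Gamma(20 + 212, 14 + 21) = Gamma(232, 35).
Total count: 1 + 7 + 12 + 7 = 27.
Total exposure: 1 + 6 + 3 + 4 = 14 days.
After the second batch: Gamma(232 + 27, 35 + 14) = Gamma(259, 49).

49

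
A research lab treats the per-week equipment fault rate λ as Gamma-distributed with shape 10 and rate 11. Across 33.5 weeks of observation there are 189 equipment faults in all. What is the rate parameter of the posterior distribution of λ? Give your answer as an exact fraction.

Total count 189 over total exposure 33.5 weeks.
The Gamma prior is conjugate for the Poisson rate, so λ | data ~ Gamma(10+189, 11+33.5) = Gamma(199, 89/2).

89/2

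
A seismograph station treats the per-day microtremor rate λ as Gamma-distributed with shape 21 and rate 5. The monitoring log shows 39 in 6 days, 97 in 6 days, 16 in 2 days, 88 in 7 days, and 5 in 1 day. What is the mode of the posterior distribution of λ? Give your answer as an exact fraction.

Total count: 39 + 97 + 16 + 88 + 5 = 245.
Total exposure: 6 + 6 + 2 + 7 + 1 = 22 days.
Posterior: α' = 21 + 245 = 266, β' = 5 + 22 = 27.
Posterior mode = (α'−1)/β' = 265/27.

265/27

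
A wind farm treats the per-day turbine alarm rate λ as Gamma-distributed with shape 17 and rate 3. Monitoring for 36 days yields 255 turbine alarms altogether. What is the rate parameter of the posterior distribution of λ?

39

Total count 255 over total exposure 36 days.
Conjugate update: add total count to the shape and total exposure to the rate, giving Gamma(272, 39).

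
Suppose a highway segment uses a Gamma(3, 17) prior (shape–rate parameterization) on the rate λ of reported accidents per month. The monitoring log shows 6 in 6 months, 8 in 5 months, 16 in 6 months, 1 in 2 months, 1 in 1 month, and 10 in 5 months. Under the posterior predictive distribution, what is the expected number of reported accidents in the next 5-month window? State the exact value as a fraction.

Total count: 6 + 8 + 16 + 1 + 1 + 10 = 42.
Total exposure: 6 + 5 + 6 + 2 + 1 + 5 = 25 months.
Conjugate update: add total count to the shape and total exposure to the rate, giving Gamma(45, 42).
Predictive mean over a 5-month window = T·E[λ|data] = 5·45/42 = 75/14.

75/14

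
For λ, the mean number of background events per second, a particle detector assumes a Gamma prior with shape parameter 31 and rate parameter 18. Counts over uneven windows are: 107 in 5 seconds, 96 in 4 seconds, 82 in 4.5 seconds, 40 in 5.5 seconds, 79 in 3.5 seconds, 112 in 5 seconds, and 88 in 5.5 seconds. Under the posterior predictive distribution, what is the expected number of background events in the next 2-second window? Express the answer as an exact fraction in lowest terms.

1270/51

Total count: 107 + 96 + 82 + 40 + 79 + 112 + 88 = 604.
Total exposure: 5 + 4 + 4.5 + 5.5 + 3.5 + 5 + 5.5 = 33 seconds.
The Gamma prior is conjugate for the Poisson rate, so λ | data ~ Gamma(31+604, 18+33) = Gamma(635, 51).
Predictive mean over a 2-second window = T·E[λ|data] = 2·635/51 = 1270/51.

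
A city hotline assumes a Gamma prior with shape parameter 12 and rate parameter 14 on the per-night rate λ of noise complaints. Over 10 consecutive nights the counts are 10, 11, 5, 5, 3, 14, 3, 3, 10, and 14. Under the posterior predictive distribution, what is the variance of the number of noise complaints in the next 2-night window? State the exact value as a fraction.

65/8

Total count: 10 + 11 + 5 + 5 + 3 + 14 + 3 + 3 + 10 + 14 = 78.
Total exposure: 10 nights.
Posterior: α' = 12 + 78 = 90, β' = 14 + 10 = 24.
The posterior predictive for a window of length T is Negative Binomial with variance T·α'·(β'+T)/β'² = 2·90·26/576 = 65/8.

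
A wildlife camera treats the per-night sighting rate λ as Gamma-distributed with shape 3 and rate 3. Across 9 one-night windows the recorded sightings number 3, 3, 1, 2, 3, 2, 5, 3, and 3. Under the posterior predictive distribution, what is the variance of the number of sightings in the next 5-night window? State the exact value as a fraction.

595/36

Total count: 3 + 3 + 1 + 2 + 3 + 2 + 5 + 3 + 3 = 25.
Total exposure: 9 nights.
The Gamma prior is conjugate for the Poisson rate, so λ | data ~ Gamma(3+25, 3+9) = Gamma(28, 12).
The posterior predictive for a window of length T is Negative Binomial with variance T·α'·(β'+T)/β'² = 5·28·17/144 = 595/36.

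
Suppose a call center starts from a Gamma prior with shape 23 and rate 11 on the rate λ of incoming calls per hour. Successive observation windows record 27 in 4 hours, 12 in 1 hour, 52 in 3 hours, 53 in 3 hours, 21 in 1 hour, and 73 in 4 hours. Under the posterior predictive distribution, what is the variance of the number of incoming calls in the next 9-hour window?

Total count: 27 + 12 + 52 + 53 + 21 + 73 = 238.
Total exposure: 4 + 1 + 3 + 3 + 1 + 4 = 16 hours.
Posterior: α' = 23 + 238 = 261, β' = 11 + 16 = 27.
The posterior predictive for a window of length T is Negative Binomial with variance T·α'·(β'+T)/β'² = 9·261·36/729 = 116.

116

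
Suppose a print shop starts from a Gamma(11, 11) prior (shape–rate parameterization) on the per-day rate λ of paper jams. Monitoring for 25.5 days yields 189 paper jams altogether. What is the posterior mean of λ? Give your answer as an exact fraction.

400/73

Total count 189 over total exposure 25.5 days.
Gamma(α, β) with Poisson data over total exposure Σt gives posterior Gamma(α+Σx, β+Σt) = Gamma(200, 73/2).
Posterior mean = α'/β' = 200/(73/2) = 400/73.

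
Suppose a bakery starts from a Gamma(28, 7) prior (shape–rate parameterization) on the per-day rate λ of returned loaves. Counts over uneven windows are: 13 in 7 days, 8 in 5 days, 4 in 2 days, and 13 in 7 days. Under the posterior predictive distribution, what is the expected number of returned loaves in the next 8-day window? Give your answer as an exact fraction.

132/7

Total count: 13 + 8 + 4 + 13 = 38.
Total exposure: 7 + 5 + 2 + 7 = 21 days.
Gamma(α, β) with Poisson data over total exposure Σt gives posterior Gamma(α+Σx, β+Σt) = Gamma(66, 28).
Predictive mean over an 8-day window = T·E[λ|data] = 8·66/28 = 132/7.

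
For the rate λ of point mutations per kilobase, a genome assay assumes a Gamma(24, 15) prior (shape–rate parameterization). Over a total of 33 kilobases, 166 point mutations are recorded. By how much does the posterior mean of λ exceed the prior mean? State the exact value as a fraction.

Total count 166 over total exposure 33 kilobases.
Posterior: α' = 24 + 166 = 190, β' = 15 + 33 = 48.
Posterior mean = 190/48 = 95/24; prior mean = 24/15 = 8/5. Difference = 95/24 − 8/5 = 283/120.

283/120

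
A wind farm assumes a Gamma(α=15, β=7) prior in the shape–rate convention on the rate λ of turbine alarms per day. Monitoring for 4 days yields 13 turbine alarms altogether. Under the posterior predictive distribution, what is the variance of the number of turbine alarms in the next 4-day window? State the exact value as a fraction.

Total count 13 over total exposure 4 days.
Gamma(α, β) with Poisson data over total exposure Σt gives posterior Gamma(α+Σx, β+Σt) = Gamma(28, 11).
The posterior predictive for a window of length T is Negative Binomial with variance T·α'·(β'+T)/β'² = 4·28·15/121 = 1680/121.

1680/121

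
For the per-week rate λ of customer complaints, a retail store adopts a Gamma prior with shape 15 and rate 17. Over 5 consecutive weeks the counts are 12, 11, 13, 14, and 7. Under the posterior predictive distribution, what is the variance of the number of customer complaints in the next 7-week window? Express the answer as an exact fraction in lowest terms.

3654/121

Total count: 12 + 11 + 13 + 14 + 7 = 57.
Total exposure: 5 weeks.
Gamma(α, β) with Poisson data over total exposure Σt gives posterior Gamma(α+Σx, β+Σt) = Gamma(72, 22).
The posterior predictive for a window of length T is Negative Binomial with variance T·α'·(β'+T)/β'² = 7·72·29/484 = 3654/121.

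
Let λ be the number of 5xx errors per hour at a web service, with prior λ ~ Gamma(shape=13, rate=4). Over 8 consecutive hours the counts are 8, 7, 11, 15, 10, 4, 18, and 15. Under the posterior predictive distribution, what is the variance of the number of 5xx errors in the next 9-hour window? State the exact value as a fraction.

Total count: 8 + 7 + 11 + 15 + 10 + 4 + 18 + 15 = 88.
Total exposure: 8 hours.
The Gamma prior is conjugate for the Poisson rate, so λ | data ~ Gamma(13+88, 4+8) = Gamma(101, 12).
The posterior predictive for a window of length T is Negative Binomial with variance T·α'·(β'+T)/β'² = 9·101·21/144 = 2121/16.

2121/16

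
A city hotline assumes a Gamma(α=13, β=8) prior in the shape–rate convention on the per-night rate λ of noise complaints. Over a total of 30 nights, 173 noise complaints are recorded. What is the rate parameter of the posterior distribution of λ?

38

Total count 173 over total exposure 30 nights.
Gamma(α, β) with Poisson data over total exposure Σt gives posterior Gamma(α+Σx, β+Σt) = Gamma(186, 38).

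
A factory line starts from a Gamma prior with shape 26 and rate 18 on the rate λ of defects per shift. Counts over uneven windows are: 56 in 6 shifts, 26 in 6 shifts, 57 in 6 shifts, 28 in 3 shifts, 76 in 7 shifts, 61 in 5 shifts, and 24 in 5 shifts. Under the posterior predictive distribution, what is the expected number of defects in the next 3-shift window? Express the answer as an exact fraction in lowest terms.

531/28

Total count: 56 + 26 + 57 + 28 + 76 + 61 + 24 = 328.
Total exposure: 6 + 6 + 6 + 3 + 7 + 5 + 5 = 38 shifts.
Gamma(α, β) with Poisson data over total exposure Σt gives posterior Gamma(α+Σx, β+Σt) = Gamma(354, 56).
Predictive mean over a 3-shift window = T·E[λ|data] = 3·354/56 = 531/28.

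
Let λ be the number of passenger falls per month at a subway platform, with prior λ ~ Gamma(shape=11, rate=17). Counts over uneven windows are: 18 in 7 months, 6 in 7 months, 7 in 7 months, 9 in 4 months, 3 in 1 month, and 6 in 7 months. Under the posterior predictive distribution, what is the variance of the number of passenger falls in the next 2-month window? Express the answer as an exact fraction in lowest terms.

Total count: 18 + 6 + 7 + 9 + 3 + 6 = 49.
Total exposure: 7 + 7 + 7 + 4 + 1 + 7 = 33 months.
Posterior: α' = 11 + 49 = 60, β' = 17 + 33 = 50.
The posterior predictive for a window of length T is Negative Binomial with variance T·α'·(β'+T)/β'² = 2·60·52/2500 = 312/125.

312/125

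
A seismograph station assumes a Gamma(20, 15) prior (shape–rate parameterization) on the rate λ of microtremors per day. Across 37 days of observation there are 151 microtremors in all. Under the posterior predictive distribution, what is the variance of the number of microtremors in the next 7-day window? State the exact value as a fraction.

70623/2704

Total count 151 over total exposure 37 days.
The Gamma prior is conjugate for the Poisson rate, so λ | data ~ Gamma(20+151, 15+37) = Gamma(171, 52).
The posterior predictive for a window of length T is Negative Binomial with variance T·α'·(β'+T)/β'² = 7·171·59/2704 = 70623/2704.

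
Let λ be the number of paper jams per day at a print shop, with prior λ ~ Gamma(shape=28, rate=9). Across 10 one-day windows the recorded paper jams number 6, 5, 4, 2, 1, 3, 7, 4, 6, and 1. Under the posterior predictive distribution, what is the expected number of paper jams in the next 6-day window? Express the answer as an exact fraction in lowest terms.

402/19

Total count: 6 + 5 + 4 + 2 + 1 + 3 + 7 + 4 + 6 + 1 = 39.
Total exposure: 10 days.
The Gamma prior is conjugate for the Poisson rate, so λ | data ~ Gamma(28+39, 9+10) = Gamma(67, 19).
Predictive mean over a 6-day window = T·E[λ|data] = 6·67/19 = 402/19.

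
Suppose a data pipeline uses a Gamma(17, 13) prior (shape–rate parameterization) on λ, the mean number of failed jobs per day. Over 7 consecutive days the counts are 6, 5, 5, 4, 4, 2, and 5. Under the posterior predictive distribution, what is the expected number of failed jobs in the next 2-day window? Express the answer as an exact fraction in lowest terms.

Total count: 6 + 5 + 5 + 4 + 4 + 2 + 5 = 31.
Total exposure: 7 days.
By Gamma–Poisson conjugacy, the posterior is Gamma(α + Σx, β + Σt) = Gamma(17 + 31, 13 + 7) = Gamma(48, 20).
Predictive mean over a 2-day window = T·E[λ|data] = 2·48/20 = 24/5.

24/5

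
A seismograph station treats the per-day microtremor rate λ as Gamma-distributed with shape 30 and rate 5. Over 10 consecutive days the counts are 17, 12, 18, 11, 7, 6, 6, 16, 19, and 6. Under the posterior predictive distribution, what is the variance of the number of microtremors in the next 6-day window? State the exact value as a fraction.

Total count: 17 + 12 + 18 + 11 + 7 + 6 + 6 + 16 + 19 + 6 = 118.
Total exposure: 10 days.
The Gamma prior is conjugate for the Poisson rate, so λ | data ~ Gamma(30+118, 5+10) = Gamma(148, 15).
The posterior predictive for a window of length T is Negative Binomial with variance T·α'·(β'+T)/β'² = 6·148·21/225 = 2072/25.

2072/25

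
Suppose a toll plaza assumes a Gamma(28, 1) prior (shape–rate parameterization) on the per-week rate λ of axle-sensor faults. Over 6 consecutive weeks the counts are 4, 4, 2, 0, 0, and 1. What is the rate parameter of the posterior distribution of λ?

Total count: 4 + 4 + 2 + 0 + 0 + 1 = 11.
Total exposure: 6 weeks.
Conjugate update: add total count to the shape and total exposure to the rate, giving Gamma(39, 7).

7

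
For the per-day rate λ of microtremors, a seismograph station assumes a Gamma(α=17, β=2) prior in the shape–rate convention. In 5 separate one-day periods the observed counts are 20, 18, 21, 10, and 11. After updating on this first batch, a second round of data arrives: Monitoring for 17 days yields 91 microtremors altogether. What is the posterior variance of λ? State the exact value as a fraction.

47/144

Total count: 20 + 18 + 21 + 10 + 11 = 80.
Total exposure: 5 days.
After the first batch: Gamma(17 + 80, 2 + 5) = Gamma(97, 7).
Total count 91 over total exposure 17 days.
After the second batch: Gamma(97 + 91, 7 + 17) = Gamma(188, 24).
Posterior variance = α'/β'² = 188/576 = 47/144.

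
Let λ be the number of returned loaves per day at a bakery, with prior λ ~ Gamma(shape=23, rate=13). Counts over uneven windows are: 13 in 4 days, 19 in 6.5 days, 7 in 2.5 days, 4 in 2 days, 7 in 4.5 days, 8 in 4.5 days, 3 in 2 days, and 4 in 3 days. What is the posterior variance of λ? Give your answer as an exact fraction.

22/441

Total count: 13 + 19 + 7 + 4 + 7 + 8 + 3 + 4 = 65.
Total exposure: 4 + 6.5 + 2.5 + 2 + 4.5 + 4.5 + 2 + 3 = 29 days.
Conjugate update: add total count to the shape and total exposure to the rate, giving Gamma(88, 42).
Posterior variance = α'/β'² = 88/1764 = 22/441.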